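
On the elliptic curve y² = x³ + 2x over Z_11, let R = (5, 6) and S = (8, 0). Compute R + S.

(5, 6) + (8, 0). λ = (0 - 6)/(8 - 5) ≡ 5/3 mod 11. 3⁻¹ ≡ 4 (mod 11), so λ ≡ 9.
  x = λ² - 5 - 8 = 81 - 13 ≡ 2; y = λ·(5 - 2) - 6 ≡ 10. → (2, 10)

(2, 10)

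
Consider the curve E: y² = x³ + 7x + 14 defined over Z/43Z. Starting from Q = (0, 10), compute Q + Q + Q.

(40, 3)

Repeated addition: build up to 3Q.
2Q: tangent at (0, 10): λ = (3·0² + 7)/(2·10) ≡ 7/20. 20⁻¹ ≡ 28 (mod 43) since 20·28 = 560 ≡ 1, so λ ≡ 7·28 ≡ 24.
  x = λ² - 0 - 0 = 576 - 0 ≡ 17; y = λ·(0 - 17) - 10 ≡ 12. → (17, 12)
3Q: (17, 12) + (0, 10). λ = (10 - 12)/(0 - 17) ≡ 41/26 mod 43. 26⁻¹ ≡ 5 (mod 43), so λ ≡ 33.
  x = λ² - 17 - 0 = 1089 - 17 ≡ 40; y = λ·(17 - 40) - 12 ≡ 3. → (40, 3)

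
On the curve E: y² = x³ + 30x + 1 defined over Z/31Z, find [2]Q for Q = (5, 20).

(9, 16)

tangent at (5, 20): λ = (3·5² + 30)/(2·20) ≡ 12/9. 9⁻¹ ≡ 7 (mod 31), so λ ≡ 12·7 ≡ 22.
  x = λ² - 5 - 5 = 484 - 10 ≡ 9; y = λ·(5 - 9) - 20 ≡ 16. → (9, 16)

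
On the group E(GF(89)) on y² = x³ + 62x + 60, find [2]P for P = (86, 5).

tangent at (86, 5): λ = (3·86² + 62)/(2·5) ≡ 0/10. 10⁻¹ ≡ 9 (mod 89) since 10·9 = 90 ≡ 1, so λ ≡ 0·9 ≡ 0.
  x = λ² - 86 - 86 = 0 - 172 ≡ 6; y = λ·(86 - 6) - 5 ≡ 84. → (6, 84)

(6, 84)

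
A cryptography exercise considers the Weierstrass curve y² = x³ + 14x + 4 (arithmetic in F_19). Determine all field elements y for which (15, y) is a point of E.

x³ + 14x + 4 = 3589 ≡ 17 (mod 19).
Square roots of 17 mod 19: 6 and 13 (since 6² = 36 ≡ 17).

6, 13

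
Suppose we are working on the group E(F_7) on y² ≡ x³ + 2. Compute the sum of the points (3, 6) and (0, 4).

(3, 6) + (0, 4). λ = (4 - 6)/(0 - 3) ≡ 5/4 mod 7. 4⁻¹ ≡ 2 (mod 7) since 4·2 = 8 ≡ 1, so λ ≡ 3.
  x = λ² - 3 - 0 = 9 - 3 ≡ 6; y = λ·(3 - 6) - 6 ≡ 6. → (6, 6)

(6, 6)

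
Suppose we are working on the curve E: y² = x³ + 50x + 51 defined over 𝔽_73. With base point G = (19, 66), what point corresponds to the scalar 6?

Double-and-add on 6 = (110)₂. Start with G = (19, 66) for the leading 1-bit.
double: tangent at (19, 66): λ = (3·19² + 50)/(2·66) ≡ 38/59. 59⁻¹ ≡ 26 (mod 73) since 59·26 = 1534 ≡ 1, so λ ≡ 38·26 ≡ 39.
  x = λ² - 19 - 19 = 1521 - 38 ≡ 23; y = λ·(19 - 23) - 66 ≡ 70. → (23, 70)
add G: (23, 70) + (19, 66). λ = (66 - 70)/(19 - 23) ≡ 69/69 mod 73. 69⁻¹ ≡ 18 (mod 73), so λ ≡ 1.
  x = λ² - 23 - 19 = 1 - 42 ≡ 32; y = λ·(23 - 32) - 70 ≡ 67. → (32, 67)
double: tangent at (32, 67): λ = (3·32² + 50)/(2·67) ≡ 56/61. 61⁻¹ ≡ 6 (mod 73), so λ ≡ 56·6 ≡ 44.
  x = λ² - 32 - 32 = 1936 - 64 ≡ 47; y = λ·(32 - 47) - 67 ≡ 3. → (47, 3)

(47, 3)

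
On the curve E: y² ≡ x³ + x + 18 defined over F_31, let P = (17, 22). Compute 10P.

Double-and-add on 10 = (1010)₂. Start with P = (17, 22) for the leading 1-bit.
double: tangent at (17, 22): λ = (3·17² + 1)/(2·22) ≡ 0/13. 13⁻¹ ≡ 12 (mod 31), so λ ≡ 0·12 ≡ 0.
  x = λ² - 17 - 17 = 0 - 34 ≡ 28; y = λ·(17 - 28) - 22 ≡ 9. → (28, 9)
double: tangent at (28, 9): λ = (3·28² + 1)/(2·9) ≡ 28/18. 18⁻¹ ≡ 19 (mod 31), so λ ≡ 28·19 ≡ 5.
  x = λ² - 28 - 28 = 25 - 56 ≡ 0; y = λ·(28 - 0) - 9 ≡ 7. → (0, 7)
add P: (0, 7) + (17, 22). λ = (22 - 7)/(17 - 0) ≡ 15/17 mod 31. 17⁻¹ ≡ 11 (mod 31) since 17·11 = 187 ≡ 1, so λ ≡ 10.
  x = λ² - 0 - 17 = 100 - 17 ≡ 21; y = λ·(0 - 21) - 7 ≡ 0. → (21, 0)
double: (21, 0) + (21, 0): same x and y₁ ≡ -y₂, so the sum is O.

O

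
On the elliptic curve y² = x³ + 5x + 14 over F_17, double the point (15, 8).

(4, 9)

tangent at (15, 8): λ = (3·15² + 5)/(2·8) ≡ 0/16. 16⁻¹ ≡ 16 (mod 17), so λ ≡ 0·16 ≡ 0.
  x = λ² - 15 - 15 = 0 - 30 ≡ 4; y = λ·(15 - 4) - 8 ≡ 9. → (4, 9)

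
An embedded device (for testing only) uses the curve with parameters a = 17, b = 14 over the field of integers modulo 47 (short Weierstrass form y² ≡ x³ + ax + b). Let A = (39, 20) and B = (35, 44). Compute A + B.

(39, 20) + (35, 44). λ = (44 - 20)/(35 - 39) ≡ 24/43 mod 47. 43⁻¹ ≡ 35 (mod 47) since 43·35 = 1505 ≡ 1, so λ ≡ 41.
  x = λ² - 39 - 35 = 1681 - 74 ≡ 9; y = λ·(39 - 9) - 20 ≡ 35. → (9, 35)

(9, 35)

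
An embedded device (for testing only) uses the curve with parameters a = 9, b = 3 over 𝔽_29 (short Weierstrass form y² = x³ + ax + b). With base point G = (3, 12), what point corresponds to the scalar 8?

Repeated addition: build up to 8G.
2G: tangent at (3, 12): λ = (3·3² + 9)/(2·12) ≡ 7/24. 24⁻¹ ≡ 23 (mod 29), so λ ≡ 7·23 ≡ 16.
  x = λ² - 3 - 3 = 256 - 6 ≡ 18; y = λ·(3 - 18) - 12 ≡ 9. → (18, 9)
3G: (18, 9) + (3, 12). λ = (12 - 9)/(3 - 18) ≡ 3/14 mod 29. 14⁻¹ ≡ 27 (mod 29), so λ ≡ 23.
  x = λ² - 18 - 3 = 529 - 21 ≡ 15; y = λ·(18 - 15) - 9 ≡ 2. → (15, 2)
4G: (15, 2) + (3, 12). λ = (12 - 2)/(3 - 15) ≡ 10/17 mod 29. 17⁻¹ ≡ 12 (mod 29), so λ ≡ 4.
  x = λ² - 15 - 3 = 16 - 18 ≡ 27; y = λ·(15 - 27) - 2 ≡ 8. → (27, 8)
5G: (27, 8) + (3, 12). λ = (12 - 8)/(3 - 27) ≡ 4/5 mod 29. 5⁻¹ ≡ 6 (mod 29) since 5·6 = 30 ≡ 1, so λ ≡ 24.
  x = λ² - 27 - 3 = 576 - 30 ≡ 24; y = λ·(27 - 24) - 8 ≡ 6. → (24, 6)
6G: (24, 6) + (3, 12). λ = (12 - 6)/(3 - 24) ≡ 6/8 mod 29. 8⁻¹ ≡ 11 (mod 29), so λ ≡ 8.
  x = λ² - 24 - 3 = 64 - 27 ≡ 8; y = λ·(24 - 8) - 6 ≡ 6. → (8, 6)
7G: (8, 6) + (3, 12). λ = (12 - 6)/(3 - 8) ≡ 6/24 mod 29. 24⁻¹ ≡ 23 (mod 29), so λ ≡ 22.
  x = λ² - 8 - 3 = 484 - 11 ≡ 9; y = λ·(8 - 9) - 6 ≡ 1. → (9, 1)
8G: (9, 1) + (3, 12). λ = (12 - 1)/(3 - 9) ≡ 11/23 mod 29. 23⁻¹ ≡ 24 (mod 29) since 23·24 = 552 ≡ 1, so λ ≡ 3.
  x = λ² - 9 - 3 = 9 - 12 ≡ 26; y = λ·(9 - 26) - 1 ≡ 6. → (26, 6)

(26, 6)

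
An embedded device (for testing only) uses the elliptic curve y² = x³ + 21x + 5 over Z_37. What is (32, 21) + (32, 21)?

tangent at (32, 21): λ = (3·32² + 21)/(2·21) ≡ 22/5. 5⁻¹ ≡ 15 (mod 37), so λ ≡ 22·15 ≡ 34.
  x = λ² - 32 - 32 = 1156 - 64 ≡ 19; y = λ·(32 - 19) - 21 ≡ 14. → (19, 14)

(19, 14)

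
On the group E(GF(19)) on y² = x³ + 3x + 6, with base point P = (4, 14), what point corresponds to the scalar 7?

(7, 3)

Repeated addition: build up to 7P.
2P: tangent at (4, 14): λ = (3·4² + 3)/(2·14) ≡ 13/9. 9⁻¹ ≡ 17 (mod 19), so λ ≡ 13·17 ≡ 12.
  x = λ² - 4 - 4 = 144 - 8 ≡ 3; y = λ·(4 - 3) - 14 ≡ 17. → (3, 17)
3P: (3, 17) + (4, 14). λ = (14 - 17)/(4 - 3) ≡ 16/1 mod 19. 1⁻¹ ≡ 1 (mod 19) since 1·1 = 1 ≡ 1, so λ ≡ 16.
  x = λ² - 3 - 4 = 256 - 7 ≡ 2; y = λ·(3 - 2) - 17 ≡ 18. → (2, 18)
4P: (2, 18) + (4, 14). λ = (14 - 18)/(4 - 2) ≡ 15/2 mod 19. 2⁻¹ ≡ 10 (mod 19), so λ ≡ 17.
  x = λ² - 2 - 4 = 289 - 6 ≡ 17; y = λ·(2 - 17) - 18 ≡ 12. → (17, 12)
5P: (17, 12) + (4, 14). λ = (14 - 12)/(4 - 17) ≡ 2/6 mod 19. 6⁻¹ ≡ 16 (mod 19) since 6·16 = 96 ≡ 1, so λ ≡ 13.
  x = λ² - 17 - 4 = 169 - 21 ≡ 15; y = λ·(17 - 15) - 12 ≡ 14. → (15, 14)
6P: (15, 14) + (4, 14). λ = (14 - 14)/(4 - 15) ≡ 0/8 mod 19. 8⁻¹ ≡ 12 (mod 19), so λ ≡ 0.
  x = λ² - 15 - 4 = 0 - 19 ≡ 0; y = λ·(15 - 0) - 14 ≡ 5. → (0, 5)
7P: (0, 5) + (4, 14). λ = (14 - 5)/(4 - 0) ≡ 9/4 mod 19. 4⁻¹ ≡ 5 (mod 19) since 4·5 = 20 ≡ 1, so λ ≡ 7.
  x = λ² - 0 - 4 = 49 - 4 ≡ 7; y = λ·(0 - 7) - 5 ≡ 3. → (7, 3)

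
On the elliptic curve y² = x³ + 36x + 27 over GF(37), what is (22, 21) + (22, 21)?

tangent at (22, 21): λ = (3·22² + 36)/(2·21) ≡ 8/5. 5⁻¹ ≡ 15 (mod 37), so λ ≡ 8·15 ≡ 9.
  x = λ² - 22 - 22 = 81 - 44 ≡ 0; y = λ·(22 - 0) - 21 ≡ 29. → (0, 29)

(0, 29)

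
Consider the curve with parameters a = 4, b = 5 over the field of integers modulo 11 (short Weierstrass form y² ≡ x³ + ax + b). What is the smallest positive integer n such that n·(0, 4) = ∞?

4

2P: tangent at (0, 4): λ = (3·0² + 4)/(2·4) ≡ 4/8. 8⁻¹ ≡ 7 (mod 11) since 8·7 = 56 ≡ 1, so λ ≡ 4·7 ≡ 6.
  x = λ² - 0 - 0 = 36 - 0 ≡ 3; y = λ·(0 - 3) - 4 ≡ 0. → (3, 0)
3P: (3, 0) + (0, 4). λ = (4 - 0)/(0 - 3) ≡ 4/8 mod 11. 8⁻¹ ≡ 7 (mod 11), so λ ≡ 6.
  x = λ² - 3 - 0 = 36 - 3 ≡ 0; y = λ·(3 - 0) - 0 ≡ 7. → (0, 7)
4P: (0, 7) + (0, 4): same x and y₁ ≡ -y₂, so the sum is ∞.
4P = ∞, so the order is 4.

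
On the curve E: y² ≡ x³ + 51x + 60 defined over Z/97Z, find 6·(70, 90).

Write G = (70, 90).
Repeated addition: build up to 6G.
2G: tangent at (70, 90): λ = (3·70² + 51)/(2·90) ≡ 7/83. 83⁻¹ ≡ 90 (mod 97), so λ ≡ 7·90 ≡ 48.
  x = λ² - 70 - 70 = 2304 - 140 ≡ 30; y = λ·(70 - 30) - 90 ≡ 84. → (30, 84)
3G: (30, 84) + (70, 90). λ = (90 - 84)/(70 - 30) ≡ 6/40 mod 97. 40⁻¹ ≡ 17 (mod 97), so λ ≡ 5.
  x = λ² - 30 - 70 = 25 - 100 ≡ 22; y = λ·(30 - 22) - 84 ≡ 53. → (22, 53)
4G: (22, 53) + (70, 90). λ = (90 - 53)/(70 - 22) ≡ 37/48 mod 97. 48⁻¹ ≡ 95 (mod 97) since 48·95 = 4560 ≡ 1, so λ ≡ 23.
  x = λ² - 22 - 70 = 529 - 92 ≡ 49; y = λ·(22 - 49) - 53 ≡ 5. → (49, 5)
5G: (49, 5) + (70, 90). λ = (90 - 5)/(70 - 49) ≡ 85/21 mod 97. 21⁻¹ ≡ 37 (mod 97), so λ ≡ 41.
  x = λ² - 49 - 70 = 1681 - 119 ≡ 10; y = λ·(49 - 10) - 5 ≡ 42. → (10, 42)
6G: (10, 42) + (70, 90). λ = (90 - 42)/(70 - 10) ≡ 48/60 mod 97. 60⁻¹ ≡ 76 (mod 97), so λ ≡ 59.
  x = λ² - 10 - 70 = 3481 - 80 ≡ 6; y = λ·(10 - 6) - 42 ≡ 0. → (6, 0)

(6, 0)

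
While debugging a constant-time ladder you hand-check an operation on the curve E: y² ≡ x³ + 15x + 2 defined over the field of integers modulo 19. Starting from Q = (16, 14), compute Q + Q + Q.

Repeated addition: build up to 3Q.
2Q: tangent at (16, 14): λ = (3·16² + 15)/(2·14) ≡ 4/9. 9⁻¹ ≡ 17 (mod 19), so λ ≡ 4·17 ≡ 11.
  x = λ² - 16 - 16 = 121 - 32 ≡ 13; y = λ·(16 - 13) - 14 ≡ 0. → (13, 0)
3Q: (13, 0) + (16, 14). λ = (14 - 0)/(16 - 13) ≡ 14/3 mod 19. 3⁻¹ ≡ 13 (mod 19), so λ ≡ 11.
  x = λ² - 13 - 16 = 121 - 29 ≡ 16; y = λ·(13 - 16) - 0 ≡ 5. → (16, 5)

(16, 5)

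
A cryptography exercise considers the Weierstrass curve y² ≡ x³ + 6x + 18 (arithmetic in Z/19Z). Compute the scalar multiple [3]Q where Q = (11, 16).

Repeated addition: build up to 3Q.
2Q: tangent at (11, 16): λ = (3·11² + 6)/(2·16) ≡ 8/13. 13⁻¹ ≡ 3 (mod 19), so λ ≡ 8·3 ≡ 5.
  x = λ² - 11 - 11 = 25 - 22 ≡ 3; y = λ·(11 - 3) - 16 ≡ 5. → (3, 5)
3Q: (3, 5) + (11, 16). λ = (16 - 5)/(11 - 3) ≡ 11/8 mod 19. 8⁻¹ ≡ 12 (mod 19), so λ ≡ 18.
  x = λ² - 3 - 11 = 324 - 14 ≡ 6; y = λ·(3 - 6) - 5 ≡ 17. → (6, 17)

(6, 17)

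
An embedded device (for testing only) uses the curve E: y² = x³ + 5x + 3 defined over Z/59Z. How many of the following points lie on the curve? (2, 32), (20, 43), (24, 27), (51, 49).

3

(2, 32): 32² ≡ 21, rhs ≡ 21 → on.
(20, 43): 43² ≡ 20, rhs ≡ 20 → on.
(24, 27): 27² ≡ 21, rhs ≡ 23 → off.
(51, 49): 49² ≡ 41, rhs ≡ 41 → on.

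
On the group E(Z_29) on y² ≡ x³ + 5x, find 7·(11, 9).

(11, 20)

Write Q = (11, 9).
Double-and-add on 7 = (111)₂. Start with Q = (11, 9) for the leading 1-bit.
double: tangent at (11, 9): λ = (3·11² + 5)/(2·9) ≡ 20/18. 18⁻¹ ≡ 21 (mod 29) since 18·21 = 378 ≡ 1, so λ ≡ 20·21 ≡ 14.
  x = λ² - 11 - 11 = 196 - 22 ≡ 0; y = λ·(11 - 0) - 9 ≡ 0. → (0, 0)
add Q: (0, 0) + (11, 9). λ = (9 - 0)/(11 - 0) ≡ 9/11 mod 29. 11⁻¹ ≡ 8 (mod 29), so λ ≡ 14.
  x = λ² - 0 - 11 = 196 - 11 ≡ 11; y = λ·(0 - 11) - 0 ≡ 20. → (11, 20)
double: tangent at (11, 20): λ = (3·11² + 5)/(2·20) ≡ 20/11. 11⁻¹ ≡ 8 (mod 29) since 11·8 = 88 ≡ 1, so λ ≡ 20·8 ≡ 15.
  x = λ² - 11 - 11 = 225 - 22 ≡ 0; y = λ·(11 - 0) - 20 ≡ 0. → (0, 0)
add Q: (0, 0) + (11, 9). λ = (9 - 0)/(11 - 0) ≡ 9/11 mod 29. 11⁻¹ ≡ 8 (mod 29) since 11·8 = 88 ≡ 1, so λ ≡ 14.
  x = λ² - 0 - 11 = 196 - 11 ≡ 11; y = λ·(0 - 11) - 0 ≡ 20. → (11, 20)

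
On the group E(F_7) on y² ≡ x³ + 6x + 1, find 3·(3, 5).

O

Write G = (3, 5).
Repeated addition: build up to 3G.
2G: tangent at (3, 5): λ = (3·3² + 6)/(2·5) ≡ 5/3. 3⁻¹ ≡ 5 (mod 7) since 3·5 = 15 ≡ 1, so λ ≡ 5·5 ≡ 4.
  x = λ² - 3 - 3 = 16 - 6 ≡ 3; y = λ·(3 - 3) - 5 ≡ 2. → (3, 2)
3G: (3, 2) + (3, 5): same x and y₁ ≡ -y₂, so the sum is 𝒪.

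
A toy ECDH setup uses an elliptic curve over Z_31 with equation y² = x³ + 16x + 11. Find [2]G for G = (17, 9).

tangent at (17, 9): λ = (3·17² + 16)/(2·9) ≡ 15/18. 18⁻¹ ≡ 19 (mod 31), so λ ≡ 15·19 ≡ 6.
  x = λ² - 17 - 17 = 36 - 34 ≡ 2; y = λ·(17 - 2) - 9 ≡ 19. → (2, 19)

(2, 19)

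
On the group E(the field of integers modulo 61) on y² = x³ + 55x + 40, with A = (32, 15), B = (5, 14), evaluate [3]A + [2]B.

(10, 59)

First 3A:
Repeated addition: build up to 3A.
2A: tangent at (32, 15): λ = (3·32² + 55)/(2·15) ≡ 16/30. 30⁻¹ ≡ 59 (mod 61), so λ ≡ 16·59 ≡ 29.
  x = λ² - 32 - 32 = 841 - 64 ≡ 45; y = λ·(32 - 45) - 15 ≡ 35. → (45, 35)
3A: (45, 35) + (32, 15). λ = (15 - 35)/(32 - 45) ≡ 41/48 mod 61. 48⁻¹ ≡ 14 (mod 61), so λ ≡ 25.
  x = λ² - 45 - 32 = 625 - 77 ≡ 60; y = λ·(45 - 60) - 35 ≡ 17. → (60, 17)
3A = (60, 17).
Next 2B:
Repeated addition: build up to 2B.
2B: tangent at (5, 14): λ = (3·5² + 55)/(2·14) ≡ 8/28. 28⁻¹ ≡ 24 (mod 61), so λ ≡ 8·24 ≡ 9.
  x = λ² - 5 - 5 = 81 - 10 ≡ 10; y = λ·(5 - 10) - 14 ≡ 2. → (10, 2)
2B = (10, 2).
Finally 3A + 2B:
(60, 17) + (10, 2). λ = (2 - 17)/(10 - 60) ≡ 46/11 mod 61. 11⁻¹ ≡ 50 (mod 61), so λ ≡ 43.
  x = λ² - 60 - 10 = 1849 - 70 ≡ 10; y = λ·(60 - 10) - 17 ≡ 59. → (10, 59)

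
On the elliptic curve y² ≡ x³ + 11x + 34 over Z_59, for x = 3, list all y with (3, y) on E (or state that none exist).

x³ + 11x + 34 = 94 ≡ 35 (mod 59).
Square roots of 35 mod 59: 25 and 34 (since 25² = 625 ≡ 35).

25, 34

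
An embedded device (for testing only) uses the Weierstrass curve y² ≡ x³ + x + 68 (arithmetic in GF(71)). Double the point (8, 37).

tangent at (8, 37): λ = (3·8² + 1)/(2·37) ≡ 51/3. 3⁻¹ ≡ 24 (mod 71) since 3·24 = 72 ≡ 1, so λ ≡ 51·24 ≡ 17.
  x = λ² - 8 - 8 = 289 - 16 ≡ 60; y = λ·(8 - 60) - 37 ≡ 2. → (60, 2)

(60, 2)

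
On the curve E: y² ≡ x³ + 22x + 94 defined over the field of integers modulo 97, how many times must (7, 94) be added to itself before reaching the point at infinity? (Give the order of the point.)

2P: tangent at (7, 94): λ = (3·7² + 22)/(2·94) ≡ 72/91. 91⁻¹ ≡ 16 (mod 97) since 91·16 = 1456 ≡ 1, so λ ≡ 72·16 ≡ 85.
  x = λ² - 7 - 7 = 7225 - 14 ≡ 33; y = λ·(7 - 33) - 94 ≡ 24. → (33, 24)
3P: (33, 24) + (7, 94). λ = (94 - 24)/(7 - 33) ≡ 70/71 mod 97. 71⁻¹ ≡ 41 (mod 97) since 71·41 = 2911 ≡ 1, so λ ≡ 57.
  x = λ² - 33 - 7 = 3249 - 40 ≡ 8; y = λ·(33 - 8) - 24 ≡ 43. → (8, 43)
4P: (8, 43) + (7, 94). λ = (94 - 43)/(7 - 8) ≡ 51/96 mod 97. 96⁻¹ ≡ 96 (mod 97), so λ ≡ 46.
  x = λ² - 8 - 7 = 2116 - 15 ≡ 64; y = λ·(8 - 64) - 43 ≡ 0. → (64, 0)
5P: (64, 0) + (7, 94). λ = (94 - 0)/(7 - 64) ≡ 94/40 mod 97. 40⁻¹ ≡ 17 (mod 97), so λ ≡ 46.
  x = λ² - 64 - 7 = 2116 - 71 ≡ 8; y = λ·(64 - 8) - 0 ≡ 54. → (8, 54)
6P: (8, 54) + (7, 94). λ = (94 - 54)/(7 - 8) ≡ 40/96 mod 97. 96⁻¹ ≡ 96 (mod 97), so λ ≡ 57.
  x = λ² - 8 - 7 = 3249 - 15 ≡ 33; y = λ·(8 - 33) - 54 ≡ 73. → (33, 73)
7P: (33, 73) + (7, 94). λ = (94 - 73)/(7 - 33) ≡ 21/71 mod 97. 71⁻¹ ≡ 41 (mod 97), so λ ≡ 85.
  x = λ² - 33 - 7 = 7225 - 40 ≡ 7; y = λ·(33 - 7) - 73 ≡ 3. → (7, 3)
8P: (7, 3) + (7, 94): same x and y₁ ≡ -y₂, so the sum is the point at infinity.
8P = the point at infinity, so the order is 8.

8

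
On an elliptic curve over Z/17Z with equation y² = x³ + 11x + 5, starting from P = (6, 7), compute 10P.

Repeated addition: build up to 10P.
2P: tangent at (6, 7): λ = (3·6² + 11)/(2·7) ≡ 0/14. 14⁻¹ ≡ 11 (mod 17), so λ ≡ 0·11 ≡ 0.
  x = λ² - 6 - 6 = 0 - 12 ≡ 5; y = λ·(6 - 5) - 7 ≡ 10. → (5, 10)
3P: (5, 10) + (6, 7). λ = (7 - 10)/(6 - 5) ≡ 14/1 mod 17. 1⁻¹ ≡ 1 (mod 17) since 1·1 = 1 ≡ 1, so λ ≡ 14.
  x = λ² - 5 - 6 = 196 - 11 ≡ 15; y = λ·(5 - 15) - 10 ≡ 3. → (15, 3)
4P: (15, 3) + (6, 7). λ = (7 - 3)/(6 - 15) ≡ 4/8 mod 17. 8⁻¹ ≡ 15 (mod 17), so λ ≡ 9.
  x = λ² - 15 - 6 = 81 - 21 ≡ 9; y = λ·(15 - 9) - 3 ≡ 0. → (9, 0)
5P: (9, 0) + (6, 7). λ = (7 - 0)/(6 - 9) ≡ 7/14 mod 17. 14⁻¹ ≡ 11 (mod 17), so λ ≡ 9.
  x = λ² - 9 - 6 = 81 - 15 ≡ 15; y = λ·(9 - 15) - 0 ≡ 14. → (15, 14)
6P: (15, 14) + (6, 7). λ = (7 - 14)/(6 - 15) ≡ 10/8 mod 17. 8⁻¹ ≡ 15 (mod 17), so λ ≡ 14.
  x = λ² - 15 - 6 = 196 - 21 ≡ 5; y = λ·(15 - 5) - 14 ≡ 7. → (5, 7)
7P: (5, 7) + (6, 7). λ = (7 - 7)/(6 - 5) ≡ 0/1 mod 17. 1⁻¹ ≡ 1 (mod 17), so λ ≡ 0.
  x = λ² - 5 - 6 = 0 - 11 ≡ 6; y = λ·(5 - 6) - 7 ≡ 10. → (6, 10)
8P: (6, 10) + (6, 7): same x and y₁ ≡ -y₂, so the sum is O.
9P: O + (6, 7) = (6, 7) (identity).
10P: tangent at (6, 7): λ = (3·6² + 11)/(2·7) ≡ 0/14. 14⁻¹ ≡ 11 (mod 17) since 14·11 = 154 ≡ 1, so λ ≡ 0·11 ≡ 0.
  x = λ² - 6 - 6 = 0 - 12 ≡ 5; y = λ·(6 - 5) - 7 ≡ 10. → (5, 10)

(5, 10)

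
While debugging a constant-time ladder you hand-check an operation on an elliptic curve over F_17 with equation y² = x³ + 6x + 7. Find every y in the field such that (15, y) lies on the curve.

x³ + 6x + 7 = 3472 ≡ 4 (mod 17).
Square roots of 4 mod 17: 2 and 15 (since 2² = 4 ≡ 4).

2, 15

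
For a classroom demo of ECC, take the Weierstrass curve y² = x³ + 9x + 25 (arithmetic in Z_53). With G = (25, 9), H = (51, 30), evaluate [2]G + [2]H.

(41, 37)

First 2G:
Repeated addition: build up to 2G.
2G: tangent at (25, 9): λ = (3·25² + 9)/(2·9) ≡ 29/18. 18⁻¹ ≡ 3 (mod 53) since 18·3 = 54 ≡ 1, so λ ≡ 29·3 ≡ 34.
  x = λ² - 25 - 25 = 1156 - 50 ≡ 46; y = λ·(25 - 46) - 9 ≡ 19. → (46, 19)
2G = (46, 19).
Next 2H:
Repeated addition: build up to 2H.
2H: tangent at (51, 30): λ = (3·51² + 9)/(2·30) ≡ 21/7. 7⁻¹ ≡ 38 (mod 53) since 7·38 = 266 ≡ 1, so λ ≡ 21·38 ≡ 3.
  x = λ² - 51 - 51 = 9 - 102 ≡ 13; y = λ·(51 - 13) - 30 ≡ 31. → (13, 31)
2H = (13, 31).
Finally 2G + 2H:
(46, 19) + (13, 31). λ = (31 - 19)/(13 - 46) ≡ 12/20 mod 53. 20⁻¹ ≡ 8 (mod 53) since 20·8 = 160 ≡ 1, so λ ≡ 43.
  x = λ² - 46 - 13 = 1849 - 59 ≡ 41; y = λ·(46 - 41) - 19 ≡ 37. → (41, 37)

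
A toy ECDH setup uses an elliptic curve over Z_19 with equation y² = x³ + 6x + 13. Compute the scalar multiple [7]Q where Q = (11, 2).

(15, 18)

Double-and-add on 7 = (111)₂. Start with Q = (11, 2) for the leading 1-bit.
double: tangent at (11, 2): λ = (3·11² + 6)/(2·2) ≡ 8/4. 4⁻¹ ≡ 5 (mod 19) since 4·5 = 20 ≡ 1, so λ ≡ 8·5 ≡ 2.
  x = λ² - 11 - 11 = 4 - 22 ≡ 1; y = λ·(11 - 1) - 2 ≡ 18. → (1, 18)
add Q: (1, 18) + (11, 2). λ = (2 - 18)/(11 - 1) ≡ 3/10 mod 19. 10⁻¹ ≡ 2 (mod 19), so λ ≡ 6.
  x = λ² - 1 - 11 = 36 - 12 ≡ 5; y = λ·(1 - 5) - 18 ≡ 15. → (5, 15)
double: tangent at (5, 15): λ = (3·5² + 6)/(2·15) ≡ 5/11. 11⁻¹ ≡ 7 (mod 19), so λ ≡ 5·7 ≡ 16.
  x = λ² - 5 - 5 = 256 - 10 ≡ 18; y = λ·(5 - 18) - 15 ≡ 5. → (18, 5)
add Q: (18, 5) + (11, 2). λ = (2 - 5)/(11 - 18) ≡ 16/12 mod 19. 12⁻¹ ≡ 8 (mod 19), so λ ≡ 14.
  x = λ² - 18 - 11 = 196 - 29 ≡ 15; y = λ·(18 - 15) - 5 ≡ 18. → (15, 18)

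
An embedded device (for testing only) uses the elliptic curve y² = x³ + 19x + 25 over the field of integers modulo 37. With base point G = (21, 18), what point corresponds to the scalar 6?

Repeated addition: build up to 6G.
2G: tangent at (21, 18): λ = (3·21² + 19)/(2·18) ≡ 10/36. 36⁻¹ ≡ 36 (mod 37) since 36·36 = 1296 ≡ 1, so λ ≡ 10·36 ≡ 27.
  x = λ² - 21 - 21 = 729 - 42 ≡ 21; y = λ·(21 - 21) - 18 ≡ 19. → (21, 19)
3G: (21, 19) + (21, 18): same x and y₁ ≡ -y₂, so the sum is 𝒪.
4G: 𝒪 + (21, 18) = (21, 18) (identity).
5G: tangent at (21, 18): λ = (3·21² + 19)/(2·18) ≡ 10/36. 36⁻¹ ≡ 36 (mod 37) since 36·36 = 1296 ≡ 1, so λ ≡ 10·36 ≡ 27.
  x = λ² - 21 - 21 = 729 - 42 ≡ 21; y = λ·(21 - 21) - 18 ≡ 19. → (21, 19)
6G: (21, 19) + (21, 18): same x and y₁ ≡ -y₂, so the sum is 𝒪.

O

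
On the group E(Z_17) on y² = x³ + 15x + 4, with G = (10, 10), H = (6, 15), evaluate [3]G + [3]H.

First 3G:
Repeated addition: build up to 3G.
2G: tangent at (10, 10): λ = (3·10² + 15)/(2·10) ≡ 9/3. 3⁻¹ ≡ 6 (mod 17), so λ ≡ 9·6 ≡ 3.
  x = λ² - 10 - 10 = 9 - 20 ≡ 6; y = λ·(10 - 6) - 10 ≡ 2. → (6, 2)
3G: (6, 2) + (10, 10). λ = (10 - 2)/(10 - 6) ≡ 8/4 mod 17. 4⁻¹ ≡ 13 (mod 17) since 4·13 = 52 ≡ 1, so λ ≡ 2.
  x = λ² - 6 - 10 = 4 - 16 ≡ 5; y = λ·(6 - 5) - 2 ≡ 0. → (5, 0)
3G = (5, 0).
Next 3H:
Repeated addition: build up to 3H.
2H: tangent at (6, 15): λ = (3·6² + 15)/(2·15) ≡ 4/13. 13⁻¹ ≡ 4 (mod 17) since 13·4 = 52 ≡ 1, so λ ≡ 4·4 ≡ 16.
  x = λ² - 6 - 6 = 256 - 12 ≡ 6; y = λ·(6 - 6) - 15 ≡ 2. → (6, 2)
3H: (6, 2) + (6, 15): same x and y₁ ≡ -y₂, so the sum is O.
3H = O.
Finally 3G + 3H:
(5, 0) + O = (5, 0) (identity).

(5, 0)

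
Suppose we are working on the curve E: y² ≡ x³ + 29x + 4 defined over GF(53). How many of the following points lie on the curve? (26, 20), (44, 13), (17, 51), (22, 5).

1

(26, 20): 20² ≡ 29, rhs ≡ 49 → off.
(44, 13): 13² ≡ 10, rhs ≡ 21 → off.
(17, 51): 51² ≡ 4, rhs ≡ 4 → on.
(22, 5): 5² ≡ 25, rhs ≡ 1 → off.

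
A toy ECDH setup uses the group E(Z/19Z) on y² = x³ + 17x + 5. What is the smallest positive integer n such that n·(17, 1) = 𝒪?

7

2P: tangent at (17, 1): λ = (3·17² + 17)/(2·1) ≡ 10/2. 2⁻¹ ≡ 10 (mod 19), so λ ≡ 10·10 ≡ 5.
  x = λ² - 17 - 17 = 25 - 34 ≡ 10; y = λ·(17 - 10) - 1 ≡ 15. → (10, 15)
3P: (10, 15) + (17, 1). λ = (1 - 15)/(17 - 10) ≡ 5/7 mod 19. 7⁻¹ ≡ 11 (mod 19), so λ ≡ 17.
  x = λ² - 10 - 17 = 289 - 27 ≡ 15; y = λ·(10 - 15) - 15 ≡ 14. → (15, 14)
4P: (15, 14) + (17, 1). λ = (1 - 14)/(17 - 15) ≡ 6/2 mod 19. 2⁻¹ ≡ 10 (mod 19) since 2·10 = 20 ≡ 1, so λ ≡ 3.
  x = λ² - 15 - 17 = 9 - 32 ≡ 15; y = λ·(15 - 15) - 14 ≡ 5. → (15, 5)
5P: (15, 5) + (17, 1). λ = (1 - 5)/(17 - 15) ≡ 15/2 mod 19. 2⁻¹ ≡ 10 (mod 19), so λ ≡ 17.
  x = λ² - 15 - 17 = 289 - 32 ≡ 10; y = λ·(15 - 10) - 5 ≡ 4. → (10, 4)
6P: (10, 4) + (17, 1). λ = (1 - 4)/(17 - 10) ≡ 16/7 mod 19. 7⁻¹ ≡ 11 (mod 19) since 7·11 = 77 ≡ 1, so λ ≡ 5.
  x = λ² - 10 - 17 = 25 - 27 ≡ 17; y = λ·(10 - 17) - 4 ≡ 18. → (17, 18)
7P: (17, 18) + (17, 1): same x and y₁ ≡ -y₂, so the sum is 𝒪.
7P = 𝒪, so the order is 7.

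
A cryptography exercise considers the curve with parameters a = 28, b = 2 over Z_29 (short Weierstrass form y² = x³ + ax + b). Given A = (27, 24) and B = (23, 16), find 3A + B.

(26, 23)

First 3A:
Repeated addition: build up to 3A.
2A: tangent at (27, 24): λ = (3·27² + 28)/(2·24) ≡ 11/19. 19⁻¹ ≡ 26 (mod 29) since 19·26 = 494 ≡ 1, so λ ≡ 11·26 ≡ 25.
  x = λ² - 27 - 27 = 625 - 54 ≡ 20; y = λ·(27 - 20) - 24 ≡ 6. → (20, 6)
3A: (20, 6) + (27, 24). λ = (24 - 6)/(27 - 20) ≡ 18/7 mod 29. 7⁻¹ ≡ 25 (mod 29), so λ ≡ 15.
  x = λ² - 20 - 27 = 225 - 47 ≡ 4; y = λ·(20 - 4) - 6 ≡ 2. → (4, 2)
3A = (4, 2).
Finally 3A + B:
(4, 2) + (23, 16). λ = (16 - 2)/(23 - 4) ≡ 14/19 mod 29. 19⁻¹ ≡ 26 (mod 29), so λ ≡ 16.
  x = λ² - 4 - 23 = 256 - 27 ≡ 26; y = λ·(4 - 26) - 2 ≡ 23. → (26, 23)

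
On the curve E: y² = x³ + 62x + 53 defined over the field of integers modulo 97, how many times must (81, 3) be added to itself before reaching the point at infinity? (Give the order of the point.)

4

2P: tangent at (81, 3): λ = (3·81² + 62)/(2·3) ≡ 54/6. 6⁻¹ ≡ 81 (mod 97), so λ ≡ 54·81 ≡ 9.
  x = λ² - 81 - 81 = 81 - 162 ≡ 16; y = λ·(81 - 16) - 3 ≡ 0. → (16, 0)
3P: (16, 0) + (81, 3). λ = (3 - 0)/(81 - 16) ≡ 3/65 mod 97. 65⁻¹ ≡ 3 (mod 97), so λ ≡ 9.
  x = λ² - 16 - 81 = 81 - 97 ≡ 81; y = λ·(16 - 81) - 0 ≡ 94. → (81, 94)
4P: (81, 94) + (81, 3): same x and y₁ ≡ -y₂, so the sum is the point at infinity.
4P = the point at infinity, so the order is 4.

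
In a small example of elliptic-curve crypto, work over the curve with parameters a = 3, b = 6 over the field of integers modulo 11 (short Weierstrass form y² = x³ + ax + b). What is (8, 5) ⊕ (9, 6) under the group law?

(8, 5) + (9, 6). λ = (6 - 5)/(9 - 8) ≡ 1/1 mod 11. 1⁻¹ ≡ 1 (mod 11), so λ ≡ 1.
  x = λ² - 8 - 9 = 1 - 17 ≡ 6; y = λ·(8 - 6) - 5 ≡ 8. → (6, 8)

(6, 8)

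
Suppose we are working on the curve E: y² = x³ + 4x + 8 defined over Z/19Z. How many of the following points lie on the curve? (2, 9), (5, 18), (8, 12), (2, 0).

2

(2, 9): 9² ≡ 5, rhs ≡ 5 → on.
(5, 18): 18² ≡ 1, rhs ≡ 1 → on.
(8, 12): 12² ≡ 11, rhs ≡ 1 → off.
(2, 0): 0² ≡ 0, rhs ≡ 5 → off.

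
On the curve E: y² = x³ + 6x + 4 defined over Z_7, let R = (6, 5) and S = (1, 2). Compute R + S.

(6, 5) + (1, 2). λ = (2 - 5)/(1 - 6) ≡ 4/2 mod 7. 2⁻¹ ≡ 4 (mod 7) since 2·4 = 8 ≡ 1, so λ ≡ 2.
  x = λ² - 6 - 1 = 4 - 7 ≡ 4; y = λ·(6 - 4) - 5 ≡ 6. → (4, 6)

(4, 6)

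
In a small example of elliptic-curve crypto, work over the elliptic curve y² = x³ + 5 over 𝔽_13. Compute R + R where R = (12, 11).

(5, 0)

tangent at (12, 11): λ = (3·12² + 0)/(2·11) ≡ 3/9. 9⁻¹ ≡ 3 (mod 13) since 9·3 = 27 ≡ 1, so λ ≡ 3·3 ≡ 9.
  x = λ² - 12 - 12 = 81 - 24 ≡ 5; y = λ·(12 - 5) - 11 ≡ 0. → (5, 0)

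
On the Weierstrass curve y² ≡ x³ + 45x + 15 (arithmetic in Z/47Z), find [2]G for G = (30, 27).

(3, 6)

tangent at (30, 27): λ = (3·30² + 45)/(2·27) ≡ 19/7. 7⁻¹ ≡ 27 (mod 47) since 7·27 = 189 ≡ 1, so λ ≡ 19·27 ≡ 43.
  x = λ² - 30 - 30 = 1849 - 60 ≡ 3; y = λ·(30 - 3) - 27 ≡ 6. → (3, 6)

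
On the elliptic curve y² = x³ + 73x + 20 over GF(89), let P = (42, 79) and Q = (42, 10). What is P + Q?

O

The two points share x = 42 and their y-coordinates satisfy 79 + 10 ≡ 0 (mod 89), so they are inverses. Their sum is ∞.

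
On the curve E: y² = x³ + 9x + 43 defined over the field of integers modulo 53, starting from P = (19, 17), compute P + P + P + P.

Double-and-add on 4 = (100)₂. Start with P = (19, 17) for the leading 1-bit.
double: tangent at (19, 17): λ = (3·19² + 9)/(2·17) ≡ 32/34. 34⁻¹ ≡ 39 (mod 53), so λ ≡ 32·39 ≡ 29.
  x = λ² - 19 - 19 = 841 - 38 ≡ 8; y = λ·(19 - 8) - 17 ≡ 37. → (8, 37)
double: tangent at (8, 37): λ = (3·8² + 9)/(2·37) ≡ 42/21. 21⁻¹ ≡ 48 (mod 53), so λ ≡ 42·48 ≡ 2.
  x = λ² - 8 - 8 = 4 - 16 ≡ 41; y = λ·(8 - 41) - 37 ≡ 3. → (41, 3)

(41, 3)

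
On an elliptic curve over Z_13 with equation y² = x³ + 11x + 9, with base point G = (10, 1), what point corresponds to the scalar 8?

(3, 2)

Double-and-add on 8 = (1000)₂. Start with G = (10, 1) for the leading 1-bit.
double: tangent at (10, 1): λ = (3·10² + 11)/(2·1) ≡ 12/2. 2⁻¹ ≡ 7 (mod 13), so λ ≡ 12·7 ≡ 6.
  x = λ² - 10 - 10 = 36 - 20 ≡ 3; y = λ·(10 - 3) - 1 ≡ 2. → (3, 2)
double: tangent at (3, 2): λ = (3·3² + 11)/(2·2) ≡ 12/4. 4⁻¹ ≡ 10 (mod 13) since 4·10 = 40 ≡ 1, so λ ≡ 12·10 ≡ 3.
  x = λ² - 3 - 3 = 9 - 6 ≡ 3; y = λ·(3 - 3) - 2 ≡ 11. → (3, 11)
double: tangent at (3, 11): λ = (3·3² + 11)/(2·11) ≡ 12/9. 9⁻¹ ≡ 3 (mod 13), so λ ≡ 12·3 ≡ 10.
  x = λ² - 3 - 3 = 100 - 6 ≡ 3; y = λ·(3 - 3) - 11 ≡ 2. → (3, 2)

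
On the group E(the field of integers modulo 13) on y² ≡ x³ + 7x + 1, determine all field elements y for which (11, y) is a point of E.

none

x³ + 7x + 1 = 1409 ≡ 5 (mod 13).
5 is a non-residue mod 13; no y exists.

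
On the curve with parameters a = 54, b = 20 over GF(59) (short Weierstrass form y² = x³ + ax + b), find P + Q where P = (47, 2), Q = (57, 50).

(47, 2) + (57, 50). λ = (50 - 2)/(57 - 47) ≡ 48/10 mod 59. 10⁻¹ ≡ 6 (mod 59) since 10·6 = 60 ≡ 1, so λ ≡ 52.
  x = λ² - 47 - 57 = 2704 - 104 ≡ 4; y = λ·(47 - 4) - 2 ≡ 51. → (4, 51)

(4, 51)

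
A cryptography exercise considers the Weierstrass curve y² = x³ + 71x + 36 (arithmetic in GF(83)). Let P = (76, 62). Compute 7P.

(40, 71)

Repeated addition: build up to 7P.
2P: tangent at (76, 62): λ = (3·76² + 71)/(2·62) ≡ 52/41. 41⁻¹ ≡ 81 (mod 83) since 41·81 = 3321 ≡ 1, so λ ≡ 52·81 ≡ 62.
  x = λ² - 76 - 76 = 3844 - 152 ≡ 40; y = λ·(76 - 40) - 62 ≡ 12. → (40, 12)
3P: (40, 12) + (76, 62). λ = (62 - 12)/(76 - 40) ≡ 50/36 mod 83. 36⁻¹ ≡ 30 (mod 83) since 36·30 = 1080 ≡ 1, so λ ≡ 6.
  x = λ² - 40 - 76 = 36 - 116 ≡ 3; y = λ·(40 - 3) - 12 ≡ 44. → (3, 44)
4P: (3, 44) + (76, 62). λ = (62 - 44)/(76 - 3) ≡ 18/73 mod 83. 73⁻¹ ≡ 58 (mod 83) since 73·58 = 4234 ≡ 1, so λ ≡ 48.
  x = λ² - 3 - 76 = 2304 - 79 ≡ 67; y = λ·(3 - 67) - 44 ≡ 38. → (67, 38)
5P: (67, 38) + (76, 62). λ = (62 - 38)/(76 - 67) ≡ 24/9 mod 83. 9⁻¹ ≡ 37 (mod 83), so λ ≡ 58.
  x = λ² - 67 - 76 = 3364 - 143 ≡ 67; y = λ·(67 - 67) - 38 ≡ 45. → (67, 45)
6P: (67, 45) + (76, 62). λ = (62 - 45)/(76 - 67) ≡ 17/9 mod 83. 9⁻¹ ≡ 37 (mod 83), so λ ≡ 48.
  x = λ² - 67 - 76 = 2304 - 143 ≡ 3; y = λ·(67 - 3) - 45 ≡ 39. → (3, 39)
7P: (3, 39) + (76, 62). λ = (62 - 39)/(76 - 3) ≡ 23/73 mod 83. 73⁻¹ ≡ 58 (mod 83), so λ ≡ 6.
  x = λ² - 3 - 76 = 36 - 79 ≡ 40; y = λ·(3 - 40) - 39 ≡ 71. → (40, 71)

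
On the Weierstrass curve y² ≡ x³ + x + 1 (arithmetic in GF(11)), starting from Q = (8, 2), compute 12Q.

Double-and-add on 12 = (1100)₂. Start with Q = (8, 2) for the leading 1-bit.
double: tangent at (8, 2): λ = (3·8² + 1)/(2·2) ≡ 6/4. 4⁻¹ ≡ 3 (mod 11), so λ ≡ 6·3 ≡ 7.
  x = λ² - 8 - 8 = 49 - 16 ≡ 0; y = λ·(8 - 0) - 2 ≡ 10. → (0, 10)
add Q: (0, 10) + (8, 2). λ = (2 - 10)/(8 - 0) ≡ 3/8 mod 11. 8⁻¹ ≡ 7 (mod 11), so λ ≡ 10.
  x = λ² - 0 - 8 = 100 - 8 ≡ 4; y = λ·(0 - 4) - 10 ≡ 5. → (4, 5)
double: tangent at (4, 5): λ = (3·4² + 1)/(2·5) ≡ 5/10. 10⁻¹ ≡ 10 (mod 11) since 10·10 = 100 ≡ 1, so λ ≡ 5·10 ≡ 6.
  x = λ² - 4 - 4 = 36 - 8 ≡ 6; y = λ·(4 - 6) - 5 ≡ 5. → (6, 5)
double: tangent at (6, 5): λ = (3·6² + 1)/(2·5) ≡ 10/10. 10⁻¹ ≡ 10 (mod 11) since 10·10 = 100 ≡ 1, so λ ≡ 10·10 ≡ 1.
  x = λ² - 6 - 6 = 1 - 12 ≡ 0; y = λ·(6 - 0) - 5 ≡ 1. → (0, 1)

(0, 1)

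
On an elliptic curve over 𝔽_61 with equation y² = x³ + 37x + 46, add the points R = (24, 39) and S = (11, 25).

(24, 39) + (11, 25). λ = (25 - 39)/(11 - 24) ≡ 47/48 mod 61. 48⁻¹ ≡ 14 (mod 61) since 48·14 = 672 ≡ 1, so λ ≡ 48.
  x = λ² - 24 - 11 = 2304 - 35 ≡ 12; y = λ·(24 - 12) - 39 ≡ 49. → (12, 49)

(12, 49)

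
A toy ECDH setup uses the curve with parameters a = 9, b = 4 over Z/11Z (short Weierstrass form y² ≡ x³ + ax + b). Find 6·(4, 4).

(3, 5)

Write G = (4, 4).
Repeated addition: build up to 6G.
2G: tangent at (4, 4): λ = (3·4² + 9)/(2·4) ≡ 2/8. 8⁻¹ ≡ 7 (mod 11) since 8·7 = 56 ≡ 1, so λ ≡ 2·7 ≡ 3.
  x = λ² - 4 - 4 = 9 - 8 ≡ 1; y = λ·(4 - 1) - 4 ≡ 5. → (1, 5)
3G: (1, 5) + (4, 4). λ = (4 - 5)/(4 - 1) ≡ 10/3 mod 11. 3⁻¹ ≡ 4 (mod 11), so λ ≡ 7.
  x = λ² - 1 - 4 = 49 - 5 ≡ 0; y = λ·(1 - 0) - 5 ≡ 2. → (0, 2)
4G: (0, 2) + (4, 4). λ = (4 - 2)/(4 - 0) ≡ 2/4 mod 11. 4⁻¹ ≡ 3 (mod 11), so λ ≡ 6.
  x = λ² - 0 - 4 = 36 - 4 ≡ 10; y = λ·(0 - 10) - 2 ≡ 4. → (10, 4)
5G: (10, 4) + (4, 4). λ = (4 - 4)/(4 - 10) ≡ 0/5 mod 11. 5⁻¹ ≡ 9 (mod 11), so λ ≡ 0.
  x = λ² - 10 - 4 = 0 - 14 ≡ 8; y = λ·(10 - 8) - 4 ≡ 7. → (8, 7)
6G: (8, 7) + (4, 4). λ = (4 - 7)/(4 - 8) ≡ 8/7 mod 11. 7⁻¹ ≡ 8 (mod 11), so λ ≡ 9.
  x = λ² - 8 - 4 = 81 - 12 ≡ 3; y = λ·(8 - 3) - 7 ≡ 5. → (3, 5)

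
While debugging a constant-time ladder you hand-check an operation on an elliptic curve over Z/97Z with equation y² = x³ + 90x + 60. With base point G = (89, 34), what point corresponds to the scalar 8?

Repeated addition: build up to 8G.
2G: tangent at (89, 34): λ = (3·89² + 90)/(2·34) ≡ 88/68. 68⁻¹ ≡ 10 (mod 97), so λ ≡ 88·10 ≡ 7.
  x = λ² - 89 - 89 = 49 - 178 ≡ 65; y = λ·(89 - 65) - 34 ≡ 37. → (65, 37)
3G: (65, 37) + (89, 34). λ = (34 - 37)/(89 - 65) ≡ 94/24 mod 97. 24⁻¹ ≡ 93 (mod 97), so λ ≡ 12.
  x = λ² - 65 - 89 = 144 - 154 ≡ 87; y = λ·(65 - 87) - 37 ≡ 87. → (87, 87)
4G: (87, 87) + (89, 34). λ = (34 - 87)/(89 - 87) ≡ 44/2 mod 97. 2⁻¹ ≡ 49 (mod 97), so λ ≡ 22.
  x = λ² - 87 - 89 = 484 - 176 ≡ 17; y = λ·(87 - 17) - 87 ≡ 95. → (17, 95)
5G: (17, 95) + (89, 34). λ = (34 - 95)/(89 - 17) ≡ 36/72 mod 97. 72⁻¹ ≡ 31 (mod 97), so λ ≡ 49.
  x = λ² - 17 - 89 = 2401 - 106 ≡ 64; y = λ·(17 - 64) - 95 ≡ 27. → (64, 27)
6G: (64, 27) + (89, 34). λ = (34 - 27)/(89 - 64) ≡ 7/25 mod 97. 25⁻¹ ≡ 66 (mod 97), so λ ≡ 74.
  x = λ² - 64 - 89 = 5476 - 153 ≡ 85; y = λ·(64 - 85) - 27 ≡ 68. → (85, 68)
7G: (85, 68) + (89, 34). λ = (34 - 68)/(89 - 85) ≡ 63/4 mod 97. 4⁻¹ ≡ 73 (mod 97) since 4·73 = 292 ≡ 1, so λ ≡ 40.
  x = λ² - 85 - 89 = 1600 - 174 ≡ 68; y = λ·(85 - 68) - 68 ≡ 30. → (68, 30)
8G: (68, 30) + (89, 34). λ = (34 - 30)/(89 - 68) ≡ 4/21 mod 97. 21⁻¹ ≡ 37 (mod 97) since 21·37 = 777 ≡ 1, so λ ≡ 51.
  x = λ² - 68 - 89 = 2601 - 157 ≡ 19; y = λ·(68 - 19) - 30 ≡ 44. → (19, 44)

(19, 44)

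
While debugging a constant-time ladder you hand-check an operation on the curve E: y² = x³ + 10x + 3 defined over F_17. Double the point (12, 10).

(10, 7)

tangent at (12, 10): λ = (3·12² + 10)/(2·10) ≡ 0/3. 3⁻¹ ≡ 6 (mod 17), so λ ≡ 0·6 ≡ 0.
  x = λ² - 12 - 12 = 0 - 24 ≡ 10; y = λ·(12 - 10) - 10 ≡ 7. → (10, 7)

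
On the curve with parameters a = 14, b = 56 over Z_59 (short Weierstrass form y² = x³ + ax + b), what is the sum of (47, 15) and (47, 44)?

The two points share x = 47 and their y-coordinates satisfy 15 + 44 ≡ 0 (mod 59), so they are inverses. Their sum is the point at infinity.

O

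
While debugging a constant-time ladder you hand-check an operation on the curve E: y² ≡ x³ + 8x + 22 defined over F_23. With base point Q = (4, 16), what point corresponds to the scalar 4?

O

Double-and-add on 4 = (100)₂. Start with Q = (4, 16) for the leading 1-bit.
double: tangent at (4, 16): λ = (3·4² + 8)/(2·16) ≡ 10/9. 9⁻¹ ≡ 18 (mod 23), so λ ≡ 10·18 ≡ 19.
  x = λ² - 4 - 4 = 361 - 8 ≡ 8; y = λ·(4 - 8) - 16 ≡ 0. → (8, 0)
double: (8, 0) + (8, 0): same x and y₁ ≡ -y₂, so the sum is ∞.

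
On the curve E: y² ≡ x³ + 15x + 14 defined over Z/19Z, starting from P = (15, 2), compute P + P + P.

O

Repeated addition: build up to 3P.
2P: tangent at (15, 2): λ = (3·15² + 15)/(2·2) ≡ 6/4. 4⁻¹ ≡ 5 (mod 19), so λ ≡ 6·5 ≡ 11.
  x = λ² - 15 - 15 = 121 - 30 ≡ 15; y = λ·(15 - 15) - 2 ≡ 17. → (15, 17)
3P: (15, 17) + (15, 2): same x and y₁ ≡ -y₂, so the sum is 𝒪.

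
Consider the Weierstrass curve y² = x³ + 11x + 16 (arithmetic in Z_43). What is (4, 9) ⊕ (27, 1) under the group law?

(4, 9) + (27, 1). λ = (1 - 9)/(27 - 4) ≡ 35/23 mod 43. 23⁻¹ ≡ 15 (mod 43), so λ ≡ 9.
  x = λ² - 4 - 27 = 81 - 31 ≡ 7; y = λ·(4 - 7) - 9 ≡ 7. → (7, 7)

(7, 7)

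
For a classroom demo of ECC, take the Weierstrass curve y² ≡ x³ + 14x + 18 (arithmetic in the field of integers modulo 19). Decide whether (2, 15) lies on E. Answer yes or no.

y² = 15² ≡ 16; x³ + 14x + 18 = 54 ≡ 16 (mod 19). 16 = 16.

yes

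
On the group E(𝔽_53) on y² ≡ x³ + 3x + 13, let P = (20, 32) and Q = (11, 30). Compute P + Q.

(7, 18)

(20, 32) + (11, 30). λ = (30 - 32)/(11 - 20) ≡ 51/44 mod 53. 44⁻¹ ≡ 47 (mod 53) since 44·47 = 2068 ≡ 1, so λ ≡ 12.
  x = λ² - 20 - 11 = 144 - 31 ≡ 7; y = λ·(20 - 7) - 32 ≡ 18. → (7, 18)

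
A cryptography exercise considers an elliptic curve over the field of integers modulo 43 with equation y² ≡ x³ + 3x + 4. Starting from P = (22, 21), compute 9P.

Double-and-add on 9 = (1001)₂. Start with P = (22, 21) for the leading 1-bit.
double: tangent at (22, 21): λ = (3·22² + 3)/(2·21) ≡ 36/42. 42⁻¹ ≡ 42 (mod 43), so λ ≡ 36·42 ≡ 7.
  x = λ² - 22 - 22 = 49 - 44 ≡ 5; y = λ·(22 - 5) - 21 ≡ 12. → (5, 12)
double: tangent at (5, 12): λ = (3·5² + 3)/(2·12) ≡ 35/24. 24⁻¹ ≡ 9 (mod 43) since 24·9 = 216 ≡ 1, so λ ≡ 35·9 ≡ 14.
  x = λ² - 5 - 5 = 196 - 10 ≡ 14; y = λ·(5 - 14) - 12 ≡ 34. → (14, 34)
double: tangent at (14, 34): λ = (3·14² + 3)/(2·34) ≡ 32/25. 25⁻¹ ≡ 31 (mod 43) since 25·31 = 775 ≡ 1, so λ ≡ 32·31 ≡ 3.
  x = λ² - 14 - 14 = 9 - 28 ≡ 24; y = λ·(14 - 24) - 34 ≡ 22. → (24, 22)
add P: (24, 22) + (22, 21). λ = (21 - 22)/(22 - 24) ≡ 42/41 mod 43. 41⁻¹ ≡ 21 (mod 43) since 41·21 = 861 ≡ 1, so λ ≡ 22.
  x = λ² - 24 - 22 = 484 - 46 ≡ 8; y = λ·(24 - 8) - 22 ≡ 29. → (8, 29)

(8, 29)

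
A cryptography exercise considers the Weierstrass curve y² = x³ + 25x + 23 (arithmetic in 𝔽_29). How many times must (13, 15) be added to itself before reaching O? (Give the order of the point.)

11

2P: tangent at (13, 15): λ = (3·13² + 25)/(2·15) ≡ 10/1. 1⁻¹ ≡ 1 (mod 29) since 1·1 = 1 ≡ 1, so λ ≡ 10·1 ≡ 10.
  x = λ² - 13 - 13 = 100 - 26 ≡ 16; y = λ·(13 - 16) - 15 ≡ 13. → (16, 13)
3P: (16, 13) + (13, 15). λ = (15 - 13)/(13 - 16) ≡ 2/26 mod 29. 26⁻¹ ≡ 19 (mod 29) since 26·19 = 494 ≡ 1, so λ ≡ 9.
  x = λ² - 16 - 13 = 81 - 29 ≡ 23; y = λ·(16 - 23) - 13 ≡ 11. → (23, 11)
4P: (23, 11) + (13, 15). λ = (15 - 11)/(13 - 23) ≡ 4/19 mod 29. 19⁻¹ ≡ 26 (mod 29) since 19·26 = 494 ≡ 1, so λ ≡ 17.
  x = λ² - 23 - 13 = 289 - 36 ≡ 21; y = λ·(23 - 21) - 11 ≡ 23. → (21, 23)
5P: (21, 23) + (13, 15). λ = (15 - 23)/(13 - 21) ≡ 21/21 mod 29. 21⁻¹ ≡ 18 (mod 29) since 21·18 = 378 ≡ 1, so λ ≡ 1.
  x = λ² - 21 - 13 = 1 - 34 ≡ 25; y = λ·(21 - 25) - 23 ≡ 2. → (25, 2)
6P: (25, 2) + (13, 15). λ = (15 - 2)/(13 - 25) ≡ 13/17 mod 29. 17⁻¹ ≡ 12 (mod 29), so λ ≡ 11.
  x = λ² - 25 - 13 = 121 - 38 ≡ 25; y = λ·(25 - 25) - 2 ≡ 27. → (25, 27)
7P: (25, 27) + (13, 15). λ = (15 - 27)/(13 - 25) ≡ 17/17 mod 29. 17⁻¹ ≡ 12 (mod 29) since 17·12 = 204 ≡ 1, so λ ≡ 1.
  x = λ² - 25 - 13 = 1 - 38 ≡ 21; y = λ·(25 - 21) - 27 ≡ 6. → (21, 6)
8P: (21, 6) + (13, 15). λ = (15 - 6)/(13 - 21) ≡ 9/21 mod 29. 21⁻¹ ≡ 18 (mod 29), so λ ≡ 17.
  x = λ² - 21 - 13 = 289 - 34 ≡ 23; y = λ·(21 - 23) - 6 ≡ 18. → (23, 18)
9P: (23, 18) + (13, 15). λ = (15 - 18)/(13 - 23) ≡ 26/19 mod 29. 19⁻¹ ≡ 26 (mod 29), so λ ≡ 9.
  x = λ² - 23 - 13 = 81 - 36 ≡ 16; y = λ·(23 - 16) - 18 ≡ 16. → (16, 16)
10P: (16, 16) + (13, 15). λ = (15 - 16)/(13 - 16) ≡ 28/26 mod 29. 26⁻¹ ≡ 19 (mod 29), so λ ≡ 10.
  x = λ² - 16 - 13 = 100 - 29 ≡ 13; y = λ·(16 - 13) - 16 ≡ 14. → (13, 14)
11P: (13, 14) + (13, 15): same x and y₁ ≡ -y₂, so the sum is O.
11P = O, so the order is 11.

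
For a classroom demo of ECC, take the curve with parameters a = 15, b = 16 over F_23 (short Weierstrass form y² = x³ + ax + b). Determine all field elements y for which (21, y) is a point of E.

1, 22

x³ + 15x + 16 = 9592 ≡ 1 (mod 23).
Square roots of 1 mod 23: 1 and 22 (since 1² = 1 ≡ 1).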